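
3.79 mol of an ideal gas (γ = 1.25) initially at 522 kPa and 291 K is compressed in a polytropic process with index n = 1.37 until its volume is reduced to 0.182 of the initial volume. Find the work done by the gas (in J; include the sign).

V₁ = nRT₁/P₁ = 3.79×8.314×291/522 = 17.6 L.
Polytropic n=1.37: T₂ = T₁(V₁/V₂)^(n−1) = 291×(5.49)^0.37 = 547 K; P₂ = P₁(V₁/V₂)^n = 5390 kPa.
W = (P₁V₁−P₂V₂)/(n−1) = (522×17.6−5390×3.20)/0.37 = -21800 J.

-21800 J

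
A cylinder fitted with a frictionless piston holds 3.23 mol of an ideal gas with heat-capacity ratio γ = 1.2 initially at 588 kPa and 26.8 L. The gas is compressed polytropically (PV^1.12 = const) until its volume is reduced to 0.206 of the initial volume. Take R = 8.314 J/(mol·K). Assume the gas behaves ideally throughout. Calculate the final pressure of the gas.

T₁ = P₁V₁/(nR) = 588×26.8/(3.23×8.314) = 587 K.
Polytropic n=1.12: T₂ = T₁(V₁/V₂)^(n−1) = 587×(4.85)^0.12 = 709 K; P₂ = P₁(V₁/V₂)^n = 3450 kPa.

3450 kPa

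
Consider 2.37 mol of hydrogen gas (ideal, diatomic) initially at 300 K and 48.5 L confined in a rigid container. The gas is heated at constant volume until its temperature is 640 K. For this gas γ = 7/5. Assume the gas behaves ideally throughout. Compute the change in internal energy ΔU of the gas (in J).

P₁ = nRT₁/V₁ = 2.37×8.314×300/48.5 = 122 kPa.
Isochoric: V stays 48.5 L; P/T = const ⇒ T₂ = 640 K, P₂ = 260 kPa.
For an ideal gas ΔU = nCvΔT with Cv = (5/2)R = 20.8 J/(mol·K).
ΔU = 2.37×20.8×(640−300) = 16700 J.

16700 J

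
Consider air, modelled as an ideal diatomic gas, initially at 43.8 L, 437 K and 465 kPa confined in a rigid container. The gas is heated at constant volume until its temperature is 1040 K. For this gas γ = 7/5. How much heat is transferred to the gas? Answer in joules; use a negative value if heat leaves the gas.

70300 J

n = P₁V₁/(RT₁) = 465×43.8/(8.314×437) = 5.61 mol.
Isochoric: V stays 43.8 L; P/T = const ⇒ T₂ = 1040 K, P₂ = 1110 kPa.
W = 0 (no volume change).
ΔU = nCvΔT = 5.61×20.8×(1040−437) = 70300 J.
Q = ΔU = 70300 J.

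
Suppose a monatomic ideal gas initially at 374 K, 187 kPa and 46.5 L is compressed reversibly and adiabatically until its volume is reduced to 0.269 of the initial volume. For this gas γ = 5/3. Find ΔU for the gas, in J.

18300 J

n = P₁V₁/(RT₁) = 187×46.5/(8.314×374) = 2.80 mol.
Adiabatic: TV^(γ−1) = const ⇒ T₂ = 374×(3.72)^0.667 = 898 K; PV^γ = const ⇒ P₂ = 1670 kPa.
For an ideal gas ΔU = nCvΔT with Cv = (3/2)R = 12.5 J/(mol·K).
ΔU = 2.80×12.5×(898−374) = 18300 J.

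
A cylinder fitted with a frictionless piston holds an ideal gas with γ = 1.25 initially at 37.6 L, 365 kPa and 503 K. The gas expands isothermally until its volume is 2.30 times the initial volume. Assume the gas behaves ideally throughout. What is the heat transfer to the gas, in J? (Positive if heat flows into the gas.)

n = P₁V₁/(RT₁) = 365×37.6/(8.314×503) = 3.28 mol.
Isothermal: T stays 503 K; PV = const ⇒ V₂ = 86.5 L, P₂ = 159 kPa.
ΔU = 0 (ideal gas, T constant).
W = nRT ln(V₂/V₁) = 3.28×8.314×503×ln(2.30) = 11400 J.
Q = ΔU + W = 11400 J.

11400 J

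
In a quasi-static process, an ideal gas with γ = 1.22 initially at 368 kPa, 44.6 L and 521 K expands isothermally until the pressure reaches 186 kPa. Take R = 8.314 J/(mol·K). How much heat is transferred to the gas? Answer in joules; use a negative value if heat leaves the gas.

11200 J

n = P₁V₁/(RT₁) = 368×44.6/(8.314×521) = 3.79 mol.
Isothermal: T stays 521 K; PV = const ⇒ V₂ = 88.2 L, P₂ = 186 kPa.
ΔU = 0 (ideal gas, T constant).
W = nRT ln(V₂/V₁) = 3.79×8.314×521×ln(1.98) = 11200 J.
Q = ΔU + W = 11200 J.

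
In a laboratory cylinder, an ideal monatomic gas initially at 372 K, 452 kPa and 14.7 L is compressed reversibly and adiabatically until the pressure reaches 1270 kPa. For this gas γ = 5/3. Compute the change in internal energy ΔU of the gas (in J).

5100 J

n = P₁V₁/(RT₁) = 452×14.7/(8.314×372) = 2.15 mol.
Adiabatic: T₂/T₁ = (P₂/P₁)^((γ−1)/γ) ⇒ T₂ = 372×(2.81)^0.400 = 562 K; V₂ = 7.91 L.
For an ideal gas ΔU = nCvΔT with Cv = (3/2)R = 12.5 J/(mol·K).
ΔU = 2.15×12.5×(562−372) = 5100 J.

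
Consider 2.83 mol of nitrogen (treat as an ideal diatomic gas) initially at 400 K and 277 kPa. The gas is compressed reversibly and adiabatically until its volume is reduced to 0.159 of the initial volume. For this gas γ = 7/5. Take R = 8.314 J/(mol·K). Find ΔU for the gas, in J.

25600 J

V₁ = nRT₁/P₁ = 2.83×8.314×400/277 = 34.0 L.
Adiabatic: TV^(γ−1) = const ⇒ T₂ = 400×(6.29)^0.400 = 835 K; PV^γ = const ⇒ P₂ = 3640 kPa.
For an ideal gas ΔU = nCvΔT with Cv = (5/2)R = 20.8 J/(mol·K).
ΔU = 2.83×20.8×(835−400) = 25600 J.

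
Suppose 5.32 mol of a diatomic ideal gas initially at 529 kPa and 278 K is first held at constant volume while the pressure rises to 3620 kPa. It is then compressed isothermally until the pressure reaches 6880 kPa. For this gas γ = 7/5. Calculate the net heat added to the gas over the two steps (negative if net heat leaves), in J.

126000 J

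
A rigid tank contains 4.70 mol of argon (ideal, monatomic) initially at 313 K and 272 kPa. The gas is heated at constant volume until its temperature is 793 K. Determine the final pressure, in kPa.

V₁ = nRT₁/P₁ = 4.70×8.314×313/272 = 45.0 L.
Isochoric: V stays 45.0 L; P/T = const ⇒ T₂ = 793 K, P₂ = 689 kPa.

689 kPa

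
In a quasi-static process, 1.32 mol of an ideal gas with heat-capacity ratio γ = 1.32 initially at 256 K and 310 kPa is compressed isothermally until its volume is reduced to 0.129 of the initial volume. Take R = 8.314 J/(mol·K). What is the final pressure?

V₁ = nRT₁/P₁ = 1.32×8.314×256/310 = 9.06 L.
Isothermal: T stays 256 K; PV = const ⇒ V₂ = 1.17 L, P₂ = 2400 kPa.

2400 kPa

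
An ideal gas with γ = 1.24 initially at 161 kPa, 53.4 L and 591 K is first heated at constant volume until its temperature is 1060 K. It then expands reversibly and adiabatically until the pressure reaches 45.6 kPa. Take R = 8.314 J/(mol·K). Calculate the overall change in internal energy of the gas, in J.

9130 J

n = P₁V₁/(RT₁) = 161×53.4/(8.314×591) = 1.75 mol.
Step 1 — Isochoric: V stays 53.4 L; P/T = const ⇒ T₂ = 1060 K, P₂ = 289 kPa.
W = 0 (no volume change).
ΔU = nCvΔT = 1.75×34.6×(1060−591) = 28400 J.
Q = ΔU = 28400 J.
State after step 1: P = 289 kPa, V = 53.4 L, T = 1060 K.
Step 2 — Adiabatic: T₂/T₁ = (P₂/P₁)^((γ−1)/γ) ⇒ T₂ = 1060×(0.158)^0.194 = 742 K; V₂ = 237 L.
ΔU = nCvΔT = 1.75×34.6×(742−1060) = -19300 J.
Q = 0 for an adiabatic process, so W = −ΔU = 19300 J.
Net over both steps: W = 19300 J, Q = 28400 J, ΔU = 9130 J.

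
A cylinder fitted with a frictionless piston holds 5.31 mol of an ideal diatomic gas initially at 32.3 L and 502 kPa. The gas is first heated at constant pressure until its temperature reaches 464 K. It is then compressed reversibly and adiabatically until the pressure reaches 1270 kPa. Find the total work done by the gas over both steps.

-11300 J

T₁ = P₁V₁/(nR) = 502×32.3/(5.31×8.314) = 367 K.
Step 1 — Isobaric: P stays 502 kPa; V/T = const ⇒ T₂ = 464 K, V₂ = 40.8 L.
W = PΔV = 502×(40.8−32.3) kPa·L = 4270 J.
ΔU = nCvΔT = 5.31×20.8×(464−367) = 10700 J.
Q = ΔU + W = nCpΔT = 14900 J.
State after step 1: P = 502 kPa, V = 40.8 L, T = 464 K.
Step 2 — Adiabatic: T₂/T₁ = (P₂/P₁)^((γ−1)/γ) ⇒ T₂ = 464×(2.53)^0.286 = 605 K; V₂ = 21.0 L.
ΔU = nCvΔT = 5.31×20.8×(605−464) = 15600 J.
Q = 0 for an adiabatic process, so W = −ΔU = -15600 J.
Net over both steps: W = -11300 J, Q = 14900 J, ΔU = 26200 J.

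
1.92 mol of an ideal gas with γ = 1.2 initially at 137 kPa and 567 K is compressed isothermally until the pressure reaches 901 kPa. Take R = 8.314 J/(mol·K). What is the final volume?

V₁ = nRT₁/P₁ = 1.92×8.314×567/137 = 66.1 L.
Isothermal: T stays 567 K; PV = const ⇒ V₂ = 10.0 L, P₂ = 901 kPa.

10.0 L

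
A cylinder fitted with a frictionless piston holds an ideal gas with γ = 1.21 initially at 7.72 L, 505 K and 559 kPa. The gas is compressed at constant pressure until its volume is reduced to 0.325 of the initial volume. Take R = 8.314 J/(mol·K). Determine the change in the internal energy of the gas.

-13900 J

n = P₁V₁/(RT₁) = 559×7.72/(8.314×505) = 1.03 mol.
Isobaric: P stays 559 kPa; V/T = const ⇒ T₂ = 164 K, V₂ = 2.51 L.
For an ideal gas ΔU = nCvΔT with Cv = R/(γ−1) = 39.6 J/(mol·K).
ΔU = 1.03×39.6×(164−505) = -13900 J.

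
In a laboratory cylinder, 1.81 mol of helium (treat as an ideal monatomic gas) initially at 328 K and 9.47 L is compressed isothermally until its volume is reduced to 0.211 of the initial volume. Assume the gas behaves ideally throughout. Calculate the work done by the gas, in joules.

P₁ = nRT₁/V₁ = 1.81×8.314×328/9.47 = 521 kPa.
Isothermal: T stays 328 K; PV = const ⇒ V₂ = 2.00 L, P₂ = 2470 kPa.
W = nRT ln(V₂/V₁) = 1.81×8.314×328×ln(0.211) = -7680 J.

-7680 J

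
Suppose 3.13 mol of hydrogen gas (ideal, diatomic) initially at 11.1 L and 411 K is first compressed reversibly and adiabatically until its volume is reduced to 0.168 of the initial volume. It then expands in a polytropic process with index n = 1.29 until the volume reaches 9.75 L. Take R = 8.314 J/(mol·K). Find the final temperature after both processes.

519 K

P₁ = nRT₁/V₁ = 3.13×8.314×411/11.1 = 964 kPa.
Step 1 — Adiabatic: TV^(γ−1) = const ⇒ T₂ = 411×(5.95)^0.400 = 839 K; PV^γ = const ⇒ P₂ = 11700 kPa.
ΔU = nCvΔT = 3.13×20.8×(839−411) = 27800 J.
Q = 0 for an adiabatic process, so W = −ΔU = -27800 J.
State after step 1: P = 11700 kPa, V = 1.86 L, T = 839 K.
Step 2 — Polytropic n=1.29: T₂ = T₁(V₁/V₂)^(n−1) = 839×(0.191)^0.29 = 519 K; P₂ = P₁(V₁/V₂)^n = 1390 kPa.
W = (P₁V₁−P₂V₂)/(n−1) = (11700×1.86−1390×9.75)/0.29 = 28700 J.
ΔU = nCvΔT = 3.13×20.8×(519−839) = -20800 J.
Q = ΔU + W = 7890 J.
Net over both steps: W = 844 J, Q = 7890 J, ΔU = 7040 J.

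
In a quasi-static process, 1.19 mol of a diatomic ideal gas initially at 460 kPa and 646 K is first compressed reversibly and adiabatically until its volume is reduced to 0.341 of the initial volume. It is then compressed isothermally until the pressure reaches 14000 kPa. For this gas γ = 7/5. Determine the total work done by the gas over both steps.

V₁ = nRT₁/P₁ = 1.19×8.314×646/460 = 13.9 L.
Step 1 — Adiabatic: TV^(γ−1) = const ⇒ T₂ = 646×(2.93)^0.400 = 993 K; PV^γ = const ⇒ P₂ = 2070 kPa.
ΔU = nCvΔT = 1.19×20.8×(993−646) = 8590 J.
Q = 0 for an adiabatic process, so W = −ΔU = -8590 J.
State after step 1: P = 2070 kPa, V = 4.74 L, T = 993 K.
Step 2 — Isothermal: T stays 993 K; PV = const ⇒ V₂ = 0.702 L, P₂ = 14000 kPa.
ΔU = 0 (ideal gas, T constant).
W = nRT ln(V₂/V₁) = 1.19×8.314×993×ln(0.148) = -18800 J.
Q = ΔU + W = -18800 J.
Net over both steps: W = -27400 J, Q = -18800 J, ΔU = 8590 J.

-27400 J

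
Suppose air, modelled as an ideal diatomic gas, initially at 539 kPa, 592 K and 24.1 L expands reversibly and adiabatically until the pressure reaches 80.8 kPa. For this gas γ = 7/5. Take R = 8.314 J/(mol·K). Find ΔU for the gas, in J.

n = P₁V₁/(RT₁) = 539×24.1/(8.314×592) = 2.64 mol.
Adiabatic: T₂/T₁ = (P₂/P₁)^((γ−1)/γ) ⇒ T₂ = 592×(0.150)^0.286 = 344 K; V₂ = 93.5 L.
For an ideal gas ΔU = nCvΔT with Cv = (5/2)R = 20.8 J/(mol·K).
ΔU = 2.64×20.8×(344−592) = -13600 J.

-13600 J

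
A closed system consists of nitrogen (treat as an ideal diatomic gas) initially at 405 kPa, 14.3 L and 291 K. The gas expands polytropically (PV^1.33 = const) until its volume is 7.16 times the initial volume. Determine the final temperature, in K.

Polytropic n=1.33: T₂ = T₁(V₁/V₂)^(n−1) = 291×(0.140)^0.33 = 152 K; P₂ = P₁(V₁/V₂)^n = 29.5 kPa.

152 K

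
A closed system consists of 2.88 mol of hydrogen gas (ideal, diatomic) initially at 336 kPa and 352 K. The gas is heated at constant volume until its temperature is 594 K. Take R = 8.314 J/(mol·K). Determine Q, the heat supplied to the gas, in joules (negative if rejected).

14500 J

V₁ = nRT₁/P₁ = 2.88×8.314×352/336 = 25.1 L.
Isochoric: V stays 25.1 L; P/T = const ⇒ T₂ = 594 K, P₂ = 567 kPa.
W = 0 (no volume change).
ΔU = nCvΔT = 2.88×20.8×(594−352) = 14500 J.
Q = ΔU = 14500 J.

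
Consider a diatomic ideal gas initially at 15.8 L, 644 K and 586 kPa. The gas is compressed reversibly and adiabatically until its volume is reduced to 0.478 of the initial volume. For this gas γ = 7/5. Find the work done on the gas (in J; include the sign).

n = P₁V₁/(RT₁) = 586×15.8/(8.314×644) = 1.73 mol.
Adiabatic: TV^(γ−1) = const ⇒ T₂ = 644×(2.09)^0.400 = 865 K; PV^γ = const ⇒ P₂ = 1650 kPa.
ΔU = nCvΔT = 1.73×20.8×(865−644) = 7950 J.
Q = 0 for an adiabatic process, so W = −ΔU = -7950 J.
Work done on the gas = −W_by = 7950 J.

7950 J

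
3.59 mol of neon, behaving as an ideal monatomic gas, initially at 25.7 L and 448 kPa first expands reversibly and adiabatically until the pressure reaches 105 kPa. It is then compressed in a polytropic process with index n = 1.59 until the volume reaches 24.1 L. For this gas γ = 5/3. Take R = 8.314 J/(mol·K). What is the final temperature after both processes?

T₁ = P₁V₁/(nR) = 448×25.7/(3.59×8.314) = 386 K.
Step 1 — Adiabatic: T₂/T₁ = (P₂/P₁)^((γ−1)/γ) ⇒ T₂ = 386×(0.234)^0.400 = 216 K; V₂ = 61.4 L.
ΔU = nCvΔT = 3.59×12.5×(216−386) = -7600 J.
Q = 0 for an adiabatic process, so W = −ΔU = 7600 J.
State after step 1: P = 105 kPa, V = 61.4 L, T = 216 K.
Step 2 — Polytropic n=1.59: T₂ = T₁(V₁/V₂)^(n−1) = 216×(2.55)^0.59 = 375 K; P₂ = P₁(V₁/V₂)^n = 464 kPa.
W = (P₁V₁−P₂V₂)/(n−1) = (105×61.4−464×24.1)/0.59 = -8040 J.
ΔU = nCvΔT = 3.59×12.5×(375−216) = 7110 J.
Q = ΔU + W = -924 J.
Net over both steps: W = -434 J, Q = -924 J, ΔU = -491 J.

375 K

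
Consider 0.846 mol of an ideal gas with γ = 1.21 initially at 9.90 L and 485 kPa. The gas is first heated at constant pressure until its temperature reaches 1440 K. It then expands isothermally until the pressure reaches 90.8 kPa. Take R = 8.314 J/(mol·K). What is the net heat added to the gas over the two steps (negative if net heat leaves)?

47700 J

T₁ = P₁V₁/(nR) = 485×9.90/(0.846×8.314) = 683 K.
Step 1 — Isobaric: P stays 485 kPa; V/T = const ⇒ T₂ = 1440 K, V₂ = 20.9 L.
W = PΔV = 485×(20.9−9.90) kPa·L = 5330 J.
ΔU = nCvΔT = 0.846×39.6×(1440−683) = 25400 J.
Q = ΔU + W = nCpΔT = 30700 J.
State after step 1: P = 485 kPa, V = 20.9 L, T = 1440 K.
Step 2 — Isothermal: T stays 1440 K; PV = const ⇒ V₂ = 112 L, P₂ = 90.8 kPa.
ΔU = 0 (ideal gas, T constant).
W = nRT ln(V₂/V₁) = 0.846×8.314×1440×ln(5.34) = 17000 J.
Q = ΔU + W = 17000 J.
Net over both steps: W = 22300 J, Q = 47700 J, ΔU = 25400 J.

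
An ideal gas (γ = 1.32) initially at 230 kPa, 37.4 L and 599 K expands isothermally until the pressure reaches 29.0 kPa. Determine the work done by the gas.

n = P₁V₁/(RT₁) = 230×37.4/(8.314×599) = 1.73 mol.
Isothermal: T stays 599 K; PV = const ⇒ V₂ = 297 L, P₂ = 29.0 kPa.
W = nRT ln(V₂/V₁) = 1.73×8.314×599×ln(7.93) = 17800 J.

17800 J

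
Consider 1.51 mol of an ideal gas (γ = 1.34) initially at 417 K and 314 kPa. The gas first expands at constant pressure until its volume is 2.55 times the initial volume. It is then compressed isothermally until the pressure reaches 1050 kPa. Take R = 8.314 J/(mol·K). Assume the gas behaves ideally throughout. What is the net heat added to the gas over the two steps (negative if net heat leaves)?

15900 J

V₁ = nRT₁/P₁ = 1.51×8.314×417/314 = 16.7 L.
Step 1 — Isobaric: P stays 314 kPa; V/T = const ⇒ T₂ = 1060 K, V₂ = 42.5 L.
W = PΔV = 314×(42.5−16.7) kPa·L = 8110 J.
ΔU = nCvΔT = 1.51×24.5×(1060−417) = 23900 J.
Q = ΔU + W = nCpΔT = 32000 J.
State after step 1: P = 314 kPa, V = 42.5 L, T = 1060 K.
Step 2 — Isothermal: T stays 1060 K; PV = const ⇒ V₂ = 12.7 L, P₂ = 1050 kPa.
ΔU = 0 (ideal gas, T constant).
W = nRT ln(V₂/V₁) = 1.51×8.314×1060×ln(0.299) = -16100 J.
Q = ΔU + W = -16100 J.
Net over both steps: W = -8000 J, Q = 15900 J, ΔU = 23900 J.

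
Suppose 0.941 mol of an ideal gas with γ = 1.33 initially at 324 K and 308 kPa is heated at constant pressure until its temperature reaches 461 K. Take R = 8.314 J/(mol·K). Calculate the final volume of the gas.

11.7 L

V₁ = nRT₁/P₁ = 0.941×8.314×324/308 = 8.23 L.
Isobaric: P stays 308 kPa; V/T = const ⇒ T₂ = 461 K, V₂ = 11.7 L.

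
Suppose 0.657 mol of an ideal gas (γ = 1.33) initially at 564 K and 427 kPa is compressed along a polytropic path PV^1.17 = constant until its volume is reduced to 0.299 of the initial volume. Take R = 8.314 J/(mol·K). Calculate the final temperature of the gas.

692 K

V₁ = nRT₁/P₁ = 0.657×8.314×564/427 = 7.21 L.
Polytropic n=1.17: T₂ = T₁(V₁/V₂)^(n−1) = 564×(3.34)^0.17 = 692 K; P₂ = P₁(V₁/V₂)^n = 1750 kPa.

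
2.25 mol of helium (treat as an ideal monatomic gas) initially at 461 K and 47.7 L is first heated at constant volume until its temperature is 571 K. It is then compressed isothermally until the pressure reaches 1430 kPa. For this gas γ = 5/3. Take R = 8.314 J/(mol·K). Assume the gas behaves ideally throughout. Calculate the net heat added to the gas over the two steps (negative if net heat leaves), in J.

P₁ = nRT₁/V₁ = 2.25×8.314×461/47.7 = 181 kPa.
Step 1 — Isochoric: V stays 47.7 L; P/T = const ⇒ T₂ = 571 K, P₂ = 224 kPa.
W = 0 (no volume change).
ΔU = nCvΔT = 2.25×12.5×(571−461) = 3090 J.
Q = ΔU = 3090 J.
State after step 1: P = 224 kPa, V = 47.7 L, T = 571 K.
Step 2 — Isothermal: T stays 571 K; PV = const ⇒ V₂ = 7.47 L, P₂ = 1430 kPa.
ΔU = 0 (ideal gas, T constant).
W = nRT ln(V₂/V₁) = 2.25×8.314×571×ln(0.157) = -19800 J.
Q = ΔU + W = -19800 J.
Net over both steps: W = -19800 J, Q = -16700 J, ΔU = 3090 J.

-16700 J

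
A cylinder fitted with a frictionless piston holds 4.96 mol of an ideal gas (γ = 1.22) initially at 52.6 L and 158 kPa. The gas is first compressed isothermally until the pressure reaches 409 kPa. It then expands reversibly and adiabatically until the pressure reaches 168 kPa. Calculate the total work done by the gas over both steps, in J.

T₁ = P₁V₁/(nR) = 158×52.6/(4.96×8.314) = 202 K.
Step 1 — Isothermal: T stays 202 K; PV = const ⇒ V₂ = 20.3 L, P₂ = 409 kPa.
ΔU = 0 (ideal gas, T constant).
W = nRT ln(V₂/V₁) = 4.96×8.314×202×ln(0.386) = -7900 J.
Q = ΔU + W = -7900 J.
State after step 1: P = 409 kPa, V = 20.3 L, T = 202 K.
Step 2 — Adiabatic: T₂/T₁ = (P₂/P₁)^((γ−1)/γ) ⇒ T₂ = 202×(0.411)^0.180 = 172 K; V₂ = 42.1 L.
ΔU = nCvΔT = 4.96×37.8×(172−202) = -5600 J.
Q = 0 for an adiabatic process, so W = −ΔU = 5600 J.
Net over both steps: W = -2300 J, Q = -7900 J, ΔU = -5600 J.

-2300 J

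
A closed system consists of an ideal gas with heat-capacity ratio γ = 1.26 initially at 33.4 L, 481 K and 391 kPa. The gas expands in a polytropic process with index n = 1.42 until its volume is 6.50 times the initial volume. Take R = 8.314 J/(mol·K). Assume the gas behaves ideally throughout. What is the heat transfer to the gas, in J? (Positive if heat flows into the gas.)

n = P₁V₁/(RT₁) = 391×33.4/(8.314×481) = 3.27 mol.
Polytropic n=1.42: T₂ = T₁(V₁/V₂)^(n−1) = 481×(0.154)^0.42 = 219 K; P₂ = P₁(V₁/V₂)^n = 27.4 kPa.
W = (P₁V₁−P₂V₂)/(n−1) = (391×33.4−27.4×217)/0.42 = 16900 J.
ΔU = nCvΔT = 3.27×32.0×(219−481) = -27300 J.
Q = ΔU + W = -10400 J.

-10400 J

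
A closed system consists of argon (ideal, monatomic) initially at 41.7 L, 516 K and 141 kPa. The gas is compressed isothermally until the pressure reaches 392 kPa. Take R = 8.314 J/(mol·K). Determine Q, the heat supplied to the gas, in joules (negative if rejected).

n = P₁V₁/(RT₁) = 141×41.7/(8.314×516) = 1.37 mol.
Isothermal: T stays 516 K; PV = const ⇒ V₂ = 15.0 L, P₂ = 392 kPa.
ΔU = 0 (ideal gas, T constant).
W = nRT ln(V₂/V₁) = 1.37×8.314×516×ln(0.360) = -6010 J.
Q = ΔU + W = -6010 J.

-6010 J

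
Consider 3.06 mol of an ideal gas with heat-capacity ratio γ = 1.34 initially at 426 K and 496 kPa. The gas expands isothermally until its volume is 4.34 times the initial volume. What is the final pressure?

V₁ = nRT₁/P₁ = 3.06×8.314×426/496 = 21.9 L.
Isothermal: T stays 426 K; PV = const ⇒ V₂ = 94.8 L, P₂ = 114 kPa.

114 kPa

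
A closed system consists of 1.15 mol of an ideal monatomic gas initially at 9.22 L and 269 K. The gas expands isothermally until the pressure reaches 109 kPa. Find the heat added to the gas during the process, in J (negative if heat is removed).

2420 J

P₁ = nRT₁/V₁ = 1.15×8.314×269/9.22 = 279 kPa.
Isothermal: T stays 269 K; PV = const ⇒ V₂ = 23.6 L, P₂ = 109 kPa.
ΔU = 0 (ideal gas, T constant).
W = nRT ln(V₂/V₁) = 1.15×8.314×269×ln(2.56) = 2420 J.
Q = ΔU + W = 2420 J.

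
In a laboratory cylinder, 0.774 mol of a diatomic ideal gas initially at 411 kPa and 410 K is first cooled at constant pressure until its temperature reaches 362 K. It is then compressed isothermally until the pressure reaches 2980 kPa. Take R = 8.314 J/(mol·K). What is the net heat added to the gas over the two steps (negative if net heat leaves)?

V₁ = nRT₁/P₁ = 0.774×8.314×410/411 = 6.42 L.
Step 1 — Isobaric: P stays 411 kPa; V/T = const ⇒ T₂ = 362 K, V₂ = 5.67 L.
W = PΔV = 411×(5.67−6.42) kPa·L = -309 J.
ΔU = nCvΔT = 0.774×20.8×(362−410) = -772 J.
Q = ΔU + W = nCpΔT = -1080 J.
State after step 1: P = 411 kPa, V = 5.67 L, T = 362 K.
Step 2 — Isothermal: T stays 362 K; PV = const ⇒ V₂ = 0.782 L, P₂ = 2980 kPa.
ΔU = 0 (ideal gas, T constant).
W = nRT ln(V₂/V₁) = 0.774×8.314×362×ln(0.138) = -4610 J.
Q = ΔU + W = -4610 J.
Net over both steps: W = -4920 J, Q = -5700 J, ΔU = -772 J.

-5700 J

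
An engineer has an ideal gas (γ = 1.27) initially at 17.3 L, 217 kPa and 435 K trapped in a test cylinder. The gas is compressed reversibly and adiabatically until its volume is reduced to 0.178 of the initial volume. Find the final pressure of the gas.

1940 kPa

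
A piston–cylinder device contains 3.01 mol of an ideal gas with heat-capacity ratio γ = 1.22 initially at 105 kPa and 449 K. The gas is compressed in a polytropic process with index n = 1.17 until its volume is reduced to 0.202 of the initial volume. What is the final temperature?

V₁ = nRT₁/P₁ = 3.01×8.314×449/105 = 107 L.
Polytropic n=1.17: T₂ = T₁(V₁/V₂)^(n−1) = 449×(4.95)^0.17 = 589 K; P₂ = P₁(V₁/V₂)^n = 682 kPa.

589 K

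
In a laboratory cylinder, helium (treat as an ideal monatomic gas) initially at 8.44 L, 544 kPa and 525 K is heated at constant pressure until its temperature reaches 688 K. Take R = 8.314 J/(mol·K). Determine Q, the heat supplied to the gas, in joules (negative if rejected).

n = P₁V₁/(RT₁) = 544×8.44/(8.314×525) = 1.05 mol.
Isobaric: P stays 544 kPa; V/T = const ⇒ T₂ = 688 K, V₂ = 11.1 L.
W = PΔV = 544×(11.1−8.44) kPa·L = 1430 J.
ΔU = nCvΔT = 1.05×12.5×(688−525) = 2140 J.
Q = ΔU + W = nCpΔT = 3560 J.

3560 J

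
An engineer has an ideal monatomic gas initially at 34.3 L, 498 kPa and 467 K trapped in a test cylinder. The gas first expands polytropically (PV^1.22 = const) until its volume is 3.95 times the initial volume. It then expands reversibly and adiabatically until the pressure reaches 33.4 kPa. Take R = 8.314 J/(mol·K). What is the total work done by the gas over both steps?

26600 J

n = P₁V₁/(RT₁) = 498×34.3/(8.314×467) = 4.40 mol.
Step 1 — Polytropic n=1.22: T₂ = T₁(V₁/V₂)^(n−1) = 467×(0.253)^0.22 = 345 K; P₂ = P₁(V₁/V₂)^n = 93.2 kPa.
W = (P₁V₁−P₂V₂)/(n−1) = (498×34.3−93.2×135)/0.22 = 20300 J.
ΔU = nCvΔT = 4.40×12.5×(345−467) = -6680 J.
Q = ΔU + W = 13600 J.
State after step 1: P = 93.2 kPa, V = 135 L, T = 345 K.
Step 2 — Adiabatic: T₂/T₁ = (P₂/P₁)^((γ−1)/γ) ⇒ T₂ = 345×(0.358)^0.400 = 229 K; V₂ = 251 L.
ΔU = nCvΔT = 4.40×12.5×(229−345) = -6380 J.
Q = 0 for an adiabatic process, so W = −ΔU = 6380 J.
Net over both steps: W = 26600 J, Q = 13600 J, ΔU = -13100 J.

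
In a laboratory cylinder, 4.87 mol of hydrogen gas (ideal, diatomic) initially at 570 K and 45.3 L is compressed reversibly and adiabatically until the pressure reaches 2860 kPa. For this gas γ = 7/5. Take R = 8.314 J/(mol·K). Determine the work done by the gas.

-36800 J

P₁ = nRT₁/V₁ = 4.87×8.314×570/45.3 = 509 kPa.
Adiabatic: T₂/T₁ = (P₂/P₁)^((γ−1)/γ) ⇒ T₂ = 570×(5.61)^0.286 = 933 K; V₂ = 13.2 L.
ΔU = nCvΔT = 4.87×20.8×(933−570) = 36800 J.
Q = 0 for an adiabatic process, so W = −ΔU = -36800 J.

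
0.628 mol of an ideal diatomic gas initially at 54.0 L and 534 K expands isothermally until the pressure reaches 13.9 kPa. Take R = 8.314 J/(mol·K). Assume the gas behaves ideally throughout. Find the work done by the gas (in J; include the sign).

P₁ = nRT₁/V₁ = 0.628×8.314×534/54.0 = 51.6 kPa.
Isothermal: T stays 534 K; PV = const ⇒ V₂ = 201 L, P₂ = 13.9 kPa.
W = nRT ln(V₂/V₁) = 0.628×8.314×534×ln(3.71) = 3660 J.

3660 J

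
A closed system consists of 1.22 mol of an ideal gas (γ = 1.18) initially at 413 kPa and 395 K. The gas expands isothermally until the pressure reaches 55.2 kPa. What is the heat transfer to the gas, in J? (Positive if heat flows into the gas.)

V₁ = nRT₁/P₁ = 1.22×8.314×395/413 = 9.70 L.
Isothermal: T stays 395 K; PV = const ⇒ V₂ = 72.6 L, P₂ = 55.2 kPa.
ΔU = 0 (ideal gas, T constant).
W = nRT ln(V₂/V₁) = 1.22×8.314×395×ln(7.48) = 8060 J.
Q = ΔU + W = 8060 J.

8060 J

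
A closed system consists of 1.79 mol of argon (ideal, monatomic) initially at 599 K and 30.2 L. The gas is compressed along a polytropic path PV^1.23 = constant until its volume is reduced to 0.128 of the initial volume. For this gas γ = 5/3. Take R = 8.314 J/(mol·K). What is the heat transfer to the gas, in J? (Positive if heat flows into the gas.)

-15300 J

P₁ = nRT₁/V₁ = 1.79×8.314×599/30.2 = 295 kPa.
Polytropic n=1.23: T₂ = T₁(V₁/V₂)^(n−1) = 599×(7.81)^0.23 = 961 K; P₂ = P₁(V₁/V₂)^n = 3700 kPa.
W = (P₁V₁−P₂V₂)/(n−1) = (295×30.2−3700×3.87)/0.23 = -23400 J.
ΔU = nCvΔT = 1.79×12.5×(961−599) = 8080 J.
Q = ΔU + W = -15300 J.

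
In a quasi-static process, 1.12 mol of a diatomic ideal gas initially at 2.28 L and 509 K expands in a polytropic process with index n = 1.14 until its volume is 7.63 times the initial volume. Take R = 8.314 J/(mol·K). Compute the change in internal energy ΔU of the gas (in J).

-2930 J

P₁ = nRT₁/V₁ = 1.12×8.314×509/2.28 = 2080 kPa.
Polytropic n=1.14: T₂ = T₁(V₁/V₂)^(n−1) = 509×(0.131)^0.14 = 383 K; P₂ = P₁(V₁/V₂)^n = 205 kPa.
For an ideal gas ΔU = nCvΔT with Cv = (5/2)R = 20.8 J/(mol·K).
ΔU = 1.12×20.8×(383−509) = -2930 J.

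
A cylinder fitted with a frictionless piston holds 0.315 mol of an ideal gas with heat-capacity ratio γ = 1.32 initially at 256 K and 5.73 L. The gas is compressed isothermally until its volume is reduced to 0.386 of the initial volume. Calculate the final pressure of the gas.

303 kPa

P₁ = nRT₁/V₁ = 0.315×8.314×256/5.73 = 117 kPa.
Isothermal: T stays 256 K; PV = const ⇒ V₂ = 2.21 L, P₂ = 303 kPa.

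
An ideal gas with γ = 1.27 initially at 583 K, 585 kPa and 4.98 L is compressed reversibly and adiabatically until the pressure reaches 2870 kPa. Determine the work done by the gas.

n = P₁V₁/(RT₁) = 585×4.98/(8.314×583) = 0.601 mol.
Adiabatic: T₂/T₁ = (P₂/P₁)^((γ−1)/γ) ⇒ T₂ = 583×(4.91)^0.213 = 818 K; V₂ = 1.42 L.
ΔU = nCvΔT = 0.601×30.8×(818−583) = 4340 J.
Q = 0 for an adiabatic process, so W = −ΔU = -4340 J.

-4340 J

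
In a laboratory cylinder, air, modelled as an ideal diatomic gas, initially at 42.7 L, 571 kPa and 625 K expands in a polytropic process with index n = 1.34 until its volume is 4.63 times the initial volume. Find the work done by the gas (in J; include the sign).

n = P₁V₁/(RT₁) = 571×42.7/(8.314×625) = 4.69 mol.
Polytropic n=1.34: T₂ = T₁(V₁/V₂)^(n−1) = 625×(0.216)^0.34 = 371 K; P₂ = P₁(V₁/V₂)^n = 73.2 kPa.
W = (P₁V₁−P₂V₂)/(n−1) = (571×42.7−73.2×198)/0.34 = 29100 J.

29100 J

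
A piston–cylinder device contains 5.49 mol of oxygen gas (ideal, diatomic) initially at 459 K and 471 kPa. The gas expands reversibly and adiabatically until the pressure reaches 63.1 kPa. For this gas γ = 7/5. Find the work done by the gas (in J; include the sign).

V₁ = nRT₁/P₁ = 5.49×8.314×459/471 = 44.5 L.
Adiabatic: T₂/T₁ = (P₂/P₁)^((γ−1)/γ) ⇒ T₂ = 459×(0.134)^0.286 = 258 K; V₂ = 187 L.
ΔU = nCvΔT = 5.49×20.8×(258−459) = -22900 J.
Q = 0 for an adiabatic process, so W = −ΔU = 22900 J.

22900 J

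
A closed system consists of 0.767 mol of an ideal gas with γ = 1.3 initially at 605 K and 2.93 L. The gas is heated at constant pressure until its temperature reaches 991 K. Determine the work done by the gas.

P₁ = nRT₁/V₁ = 0.767×8.314×605/2.93 = 1320 kPa.
Isobaric: P stays 1320 kPa; V/T = const ⇒ T₂ = 991 K, V₂ = 4.80 L.
W = PΔV = 1320×(4.80−2.93) kPa·L = 2460 J.

2460 J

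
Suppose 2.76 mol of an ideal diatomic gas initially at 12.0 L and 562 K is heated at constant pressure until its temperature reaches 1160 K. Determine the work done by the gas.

P₁ = nRT₁/V₁ = 2.76×8.314×562/12.0 = 1070 kPa.
Isobaric: P stays 1070 kPa; V/T = const ⇒ T₂ = 1160 K, V₂ = 24.8 L.
W = PΔV = 1070×(24.8−12.0) kPa·L = 13700 J.

13700 J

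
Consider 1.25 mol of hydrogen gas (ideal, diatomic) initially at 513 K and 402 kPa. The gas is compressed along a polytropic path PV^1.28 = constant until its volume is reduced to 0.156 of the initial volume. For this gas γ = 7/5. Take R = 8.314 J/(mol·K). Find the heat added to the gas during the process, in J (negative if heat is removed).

-3900 J

V₁ = nRT₁/P₁ = 1.25×8.314×513/402 = 13.3 L.
Polytropic n=1.28: T₂ = T₁(V₁/V₂)^(n−1) = 513×(6.41)^0.28 = 863 K; P₂ = P₁(V₁/V₂)^n = 4340 kPa.
W = (P₁V₁−P₂V₂)/(n−1) = (402×13.3−4340×2.07)/0.28 = -13000 J.
ΔU = nCvΔT = 1.25×20.8×(863−513) = 9100 J.
Q = ΔU + W = -3900 J.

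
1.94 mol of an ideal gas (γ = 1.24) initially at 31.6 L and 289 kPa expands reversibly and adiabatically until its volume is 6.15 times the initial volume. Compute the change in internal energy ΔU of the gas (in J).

T₁ = P₁V₁/(nR) = 289×31.6/(1.94×8.314) = 566 K.
Adiabatic: TV^(γ−1) = const ⇒ T₂ = 566×(0.163)^0.240 = 366 K; PV^γ = const ⇒ P₂ = 30.4 kPa.
For an ideal gas ΔU = nCvΔT with Cv = R/(γ−1) = 34.6 J/(mol·K).
ΔU = 1.94×34.6×(366−566) = -13400 J.

-13400 J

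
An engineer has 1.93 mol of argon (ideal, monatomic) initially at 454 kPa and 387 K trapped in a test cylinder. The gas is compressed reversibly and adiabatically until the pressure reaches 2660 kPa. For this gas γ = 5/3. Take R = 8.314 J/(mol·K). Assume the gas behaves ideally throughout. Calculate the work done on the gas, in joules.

V₁ = nRT₁/P₁ = 1.93×8.314×387/454 = 13.7 L.
Adiabatic: T₂/T₁ = (P₂/P₁)^((γ−1)/γ) ⇒ T₂ = 387×(5.86)^0.400 = 785 K; V₂ = 4.74 L.
ΔU = nCvΔT = 1.93×12.5×(785−387) = 9580 J.
Q = 0 for an adiabatic process, so W = −ΔU = -9580 J.
Work done on the gas = −W_by = 9580 J.

9580 J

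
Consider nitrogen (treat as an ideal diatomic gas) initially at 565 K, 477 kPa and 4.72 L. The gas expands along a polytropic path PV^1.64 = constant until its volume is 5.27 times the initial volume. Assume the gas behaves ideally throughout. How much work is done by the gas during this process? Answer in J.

n = P₁V₁/(RT₁) = 477×4.72/(8.314×565) = 0.479 mol.
Polytropic n=1.64: T₂ = T₁(V₁/V₂)^(n−1) = 565×(0.190)^0.64 = 195 K; P₂ = P₁(V₁/V₂)^n = 31.2 kPa.
W = (P₁V₁−P₂V₂)/(n−1) = (477×4.72−31.2×24.9)/0.64 = 2300 J.

2300 J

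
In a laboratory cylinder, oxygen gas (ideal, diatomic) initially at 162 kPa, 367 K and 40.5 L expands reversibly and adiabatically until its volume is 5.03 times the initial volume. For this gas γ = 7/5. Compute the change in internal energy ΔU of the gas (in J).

n = P₁V₁/(RT₁) = 162×40.5/(8.314×367) = 2.15 mol.
Adiabatic: TV^(γ−1) = const ⇒ T₂ = 367×(0.199)^0.400 = 192 K; PV^γ = const ⇒ P₂ = 16.9 kPa.
For an ideal gas ΔU = nCvΔT with Cv = (5/2)R = 20.8 J/(mol·K).
ΔU = 2.15×20.8×(192−367) = -7810 J.

-7810 J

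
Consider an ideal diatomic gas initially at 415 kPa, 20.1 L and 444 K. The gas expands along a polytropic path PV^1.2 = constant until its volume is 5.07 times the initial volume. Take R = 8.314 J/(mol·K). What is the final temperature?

Polytropic n=1.2: T₂ = T₁(V₁/V₂)^(n−1) = 444×(0.197)^0.20 = 321 K; P₂ = P₁(V₁/V₂)^n = 59.2 kPa.

321 K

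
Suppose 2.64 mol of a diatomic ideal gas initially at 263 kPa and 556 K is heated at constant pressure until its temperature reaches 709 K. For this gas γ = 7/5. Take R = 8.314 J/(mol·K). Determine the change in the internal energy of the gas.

8400 J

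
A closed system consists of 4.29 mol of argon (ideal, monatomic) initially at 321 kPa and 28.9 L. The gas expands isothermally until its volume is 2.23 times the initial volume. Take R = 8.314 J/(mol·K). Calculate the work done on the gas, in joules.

T₁ = P₁V₁/(nR) = 321×28.9/(4.29×8.314) = 260 K.
Isothermal: T stays 260 K; PV = const ⇒ V₂ = 64.4 L, P₂ = 144 kPa.
W = nRT ln(V₂/V₁) = 4.29×8.314×260×ln(2.23) = 7440 J.
Work done on the gas = −W_by = -7440 J.

-7440 J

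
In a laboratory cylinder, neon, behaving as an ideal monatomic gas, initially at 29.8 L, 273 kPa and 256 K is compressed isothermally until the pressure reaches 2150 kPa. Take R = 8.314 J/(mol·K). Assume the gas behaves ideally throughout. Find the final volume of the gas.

Isothermal: T stays 256 K; PV = const ⇒ V₂ = 3.78 L, P₂ = 2150 kPa.

3.78 L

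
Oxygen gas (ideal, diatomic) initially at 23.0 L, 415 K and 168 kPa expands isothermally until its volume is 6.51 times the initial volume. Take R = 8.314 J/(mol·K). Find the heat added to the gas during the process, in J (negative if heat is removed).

7240 J

n = P₁V₁/(RT₁) = 168×23.0/(8.314×415) = 1.12 mol.
Isothermal: T stays 415 K; PV = const ⇒ V₂ = 150 L, P₂ = 25.8 kPa.
ΔU = 0 (ideal gas, T constant).
W = nRT ln(V₂/V₁) = 1.12×8.314×415×ln(6.51) = 7240 J.
Q = ΔU + W = 7240 J.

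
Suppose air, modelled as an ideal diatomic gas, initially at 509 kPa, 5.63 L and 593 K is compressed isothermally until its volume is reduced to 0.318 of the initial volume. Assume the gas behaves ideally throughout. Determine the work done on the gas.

n = P₁V₁/(RT₁) = 509×5.63/(8.314×593) = 0.581 mol.
Isothermal: T stays 593 K; PV = const ⇒ V₂ = 1.79 L, P₂ = 1600 kPa.
W = nRT ln(V₂/V₁) = 0.581×8.314×593×ln(0.318) = -3280 J.
Work done on the gas = −W_by = 3280 J.

3280 J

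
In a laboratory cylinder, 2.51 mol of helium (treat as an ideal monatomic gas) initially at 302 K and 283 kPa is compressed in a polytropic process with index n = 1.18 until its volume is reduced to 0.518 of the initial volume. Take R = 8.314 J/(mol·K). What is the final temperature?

340 K

V₁ = nRT₁/P₁ = 2.51×8.314×302/283 = 22.3 L.
Polytropic n=1.18: T₂ = T₁(V₁/V₂)^(n−1) = 302×(1.93)^0.18 = 340 K; P₂ = P₁(V₁/V₂)^n = 615 kPa.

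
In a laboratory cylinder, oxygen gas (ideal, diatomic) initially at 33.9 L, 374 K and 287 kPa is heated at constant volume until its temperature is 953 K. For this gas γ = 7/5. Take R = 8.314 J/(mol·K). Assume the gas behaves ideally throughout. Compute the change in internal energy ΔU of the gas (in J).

n = P₁V₁/(RT₁) = 287×33.9/(8.314×374) = 3.13 mol.
Isochoric: V stays 33.9 L; P/T = const ⇒ T₂ = 953 K, P₂ = 731 kPa.
For an ideal gas ΔU = nCvΔT with Cv = (5/2)R = 20.8 J/(mol·K).
ΔU = 3.13×20.8×(953−374) = 37700 J.

37700 J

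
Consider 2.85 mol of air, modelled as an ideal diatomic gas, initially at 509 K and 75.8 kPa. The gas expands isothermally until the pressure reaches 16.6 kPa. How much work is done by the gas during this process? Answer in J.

18300 J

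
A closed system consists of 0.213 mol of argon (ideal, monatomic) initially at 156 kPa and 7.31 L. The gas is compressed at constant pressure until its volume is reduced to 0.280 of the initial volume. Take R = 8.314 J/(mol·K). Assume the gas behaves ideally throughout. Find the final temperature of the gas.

T₁ = P₁V₁/(nR) = 156×7.31/(0.213×8.314) = 644 K.
Isobaric: P stays 156 kPa; V/T = const ⇒ T₂ = 180 K, V₂ = 2.05 L.

180 K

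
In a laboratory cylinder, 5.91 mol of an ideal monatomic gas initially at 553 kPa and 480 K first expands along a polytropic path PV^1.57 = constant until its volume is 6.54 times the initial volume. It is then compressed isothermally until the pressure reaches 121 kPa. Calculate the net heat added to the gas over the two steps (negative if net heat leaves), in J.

-7610 J

V₁ = nRT₁/P₁ = 5.91×8.314×480/553 = 42.6 L.
Step 1 — Polytropic n=1.57: T₂ = T₁(V₁/V₂)^(n−1) = 480×(0.153)^0.57 = 165 K; P₂ = P₁(V₁/V₂)^n = 29.0 kPa.
W = (P₁V₁−P₂V₂)/(n−1) = (553×42.6−29.0×279)/0.57 = 27200 J.
ΔU = nCvΔT = 5.91×12.5×(165−480) = -23200 J.
Q = ΔU + W = 3940 J.
State after step 1: P = 29.0 kPa, V = 279 L, T = 165 K.
Step 2 — Isothermal: T stays 165 K; PV = const ⇒ V₂ = 66.8 L, P₂ = 121 kPa.
ΔU = 0 (ideal gas, T constant).
W = nRT ln(V₂/V₁) = 5.91×8.314×165×ln(0.240) = -11600 J.
Q = ΔU + W = -11600 J.
Net over both steps: W = 15600 J, Q = -7610 J, ΔU = -23200 J.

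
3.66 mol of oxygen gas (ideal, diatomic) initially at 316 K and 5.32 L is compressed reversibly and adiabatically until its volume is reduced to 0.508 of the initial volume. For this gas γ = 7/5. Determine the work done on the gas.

P₁ = nRT₁/V₁ = 3.66×8.314×316/5.32 = 1810 kPa.
Adiabatic: TV^(γ−1) = const ⇒ T₂ = 316×(1.97)^0.400 = 414 K; PV^γ = const ⇒ P₂ = 4670 kPa.
ΔU = nCvΔT = 3.66×20.8×(414−316) = 7480 J.
Q = 0 for an adiabatic process, so W = −ΔU = -7480 J.
Work done on the gas = −W_by = 7480 J.

7480 J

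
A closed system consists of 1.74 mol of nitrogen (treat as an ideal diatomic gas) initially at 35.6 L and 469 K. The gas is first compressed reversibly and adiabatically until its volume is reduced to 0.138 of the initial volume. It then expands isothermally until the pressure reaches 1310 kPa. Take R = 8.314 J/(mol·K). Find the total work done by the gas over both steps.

P₁ = nRT₁/V₁ = 1.74×8.314×469/35.6 = 191 kPa.
Step 1 — Adiabatic: TV^(γ−1) = const ⇒ T₂ = 469×(7.25)^0.400 = 1040 K; PV^γ = const ⇒ P₂ = 3050 kPa.
ΔU = nCvΔT = 1.74×20.8×(1040−469) = 20500 J.
Q = 0 for an adiabatic process, so W = −ΔU = -20500 J.
State after step 1: P = 3050 kPa, V = 4.91 L, T = 1040 K.
Step 2 — Isothermal: T stays 1040 K; PV = const ⇒ V₂ = 11.4 L, P₂ = 1310 kPa.
ΔU = 0 (ideal gas, T constant).
W = nRT ln(V₂/V₁) = 1.74×8.314×1040×ln(2.33) = 12700 J.
Q = ΔU + W = 12700 J.
Net over both steps: W = -7830 J, Q = 12700 J, ΔU = 20500 J.

-7830 J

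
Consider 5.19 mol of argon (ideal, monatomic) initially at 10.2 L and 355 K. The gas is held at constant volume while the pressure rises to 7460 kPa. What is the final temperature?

1760 K

P₁ = nRT₁/V₁ = 5.19×8.314×355/10.2 = 1500 kPa.
Isochoric: V stays 10.2 L; P/T = const ⇒ T₂ = 1760 K, P₂ = 7460 kPa.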